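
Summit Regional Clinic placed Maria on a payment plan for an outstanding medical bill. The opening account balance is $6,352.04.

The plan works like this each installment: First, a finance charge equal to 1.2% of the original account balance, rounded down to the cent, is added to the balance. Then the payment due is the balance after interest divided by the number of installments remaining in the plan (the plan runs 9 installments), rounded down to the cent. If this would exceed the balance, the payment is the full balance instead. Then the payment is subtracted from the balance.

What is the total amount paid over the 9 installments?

# | Opening | Interest | Payment | End bal
1 | $6,352.04 | $76.22 | $714.25 | $5,714.01
2 | $5,714.01 | $76.22 | $723.77 | $5,066.46
3 | $5,066.46 | $76.22 | $734.66 | $4,408.02
4 | $4,408.02 | $76.22 | $747.37 | $3,736.87
5 | $3,736.87 | $76.22 | $762.61 | $3,050.48
6 | $3,050.48 | $76.22 | $781.67 | $2,345.03
7 | $2,345.03 | $76.22 | $807.08 | $1,614.17
8 | $1,614.17 | $76.22 | $845.19 | $845.20
9 | $845.20 | $76.22 | $921.42 | $0.00
Total paid: $7,038.02

$7,038.02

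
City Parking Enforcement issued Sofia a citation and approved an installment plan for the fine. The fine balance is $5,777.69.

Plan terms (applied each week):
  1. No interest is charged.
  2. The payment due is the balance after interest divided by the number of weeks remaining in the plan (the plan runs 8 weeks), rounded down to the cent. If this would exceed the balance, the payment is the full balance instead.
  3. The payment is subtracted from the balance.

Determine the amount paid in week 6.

Week 1: $5,777.69 − $722.21 → $5,055.48
Week 2: $5,055.48 − $722.21 → $4,333.27
Week 3: $4,333.27 − $722.21 → $3,611.06
Week 4: $3,611.06 − $722.21 → $2,888.85
Week 5: $2,888.85 − $722.21 → $2,166.64
Week 6: $2,166.64 − $722.21 → $1,444.43

$722.21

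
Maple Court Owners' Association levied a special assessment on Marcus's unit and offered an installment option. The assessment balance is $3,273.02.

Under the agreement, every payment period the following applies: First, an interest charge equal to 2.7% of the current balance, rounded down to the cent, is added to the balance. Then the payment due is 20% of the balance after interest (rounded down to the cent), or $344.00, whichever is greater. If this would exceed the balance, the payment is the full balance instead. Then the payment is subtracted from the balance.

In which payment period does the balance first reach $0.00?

9

Payment period 1: opening $3,273.02; interest $88.37 → $3,361.39; payment $672.27; balance $2,689.12
Payment period 2: opening $2,689.12; interest $72.60 → $2,761.72; payment $552.34; balance $2,209.38
Payment period 3: opening $2,209.38; interest $59.65 → $2,269.03; payment $453.80; balance $1,815.23
Payment period 4: opening $1,815.23; interest $49.01 → $1,864.24; payment $372.84; balance $1,491.40
Payment period 5: opening $1,491.40; interest $40.26 → $1,531.66; payment $344.00; balance $1,187.66
Payment period 6: opening $1,187.66; interest $32.06 → $1,219.72; payment $344.00; balance $875.72
Payment period 7: opening $875.72; interest $23.64 → $899.36; payment $344.00; balance $555.36
Payment period 8: opening $555.36; interest $14.99 → $570.35; payment $344.00; balance $226.35
Payment period 9: opening $226.35; interest $6.11 → $232.46; payment $232.46; balance $0.00
Balance reaches $0.00 in payment period 9.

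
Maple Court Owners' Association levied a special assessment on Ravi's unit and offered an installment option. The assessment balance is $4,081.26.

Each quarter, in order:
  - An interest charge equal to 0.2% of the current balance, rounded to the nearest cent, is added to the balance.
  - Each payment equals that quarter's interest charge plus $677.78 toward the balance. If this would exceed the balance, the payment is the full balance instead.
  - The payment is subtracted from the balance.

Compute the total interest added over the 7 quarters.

Quarter 1: $4,081.26 +$8.16 interest = $4,089.42; pay $685.94 → $3,403.48
Quarter 2: $3,403.48 +$6.81 interest = $3,410.29; pay $684.59 → $2,725.70
Quarter 3: $2,725.70 +$5.45 interest = $2,731.15; pay $683.23 → $2,047.92
Quarter 4: $2,047.92 +$4.10 interest = $2,052.02; pay $681.88 → $1,370.14
Quarter 5: $1,370.14 +$2.74 interest = $1,372.88; pay $680.52 → $692.36
Quarter 6: $692.36 +$1.38 interest = $693.74; pay $679.16 → $14.58
Quarter 7: $14.58 +$0.03 interest = $14.61; pay $14.61 → $0.00
Total interest: $8.16 + $6.81 + $5.45 + $4.10 + $2.74 + $1.38 + $0.03 = $28.67

$28.67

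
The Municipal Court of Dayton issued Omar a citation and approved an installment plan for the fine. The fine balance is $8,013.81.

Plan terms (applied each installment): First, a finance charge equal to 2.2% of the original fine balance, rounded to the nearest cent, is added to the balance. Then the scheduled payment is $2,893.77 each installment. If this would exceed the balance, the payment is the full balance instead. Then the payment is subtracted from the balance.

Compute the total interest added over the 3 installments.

# | Opening | Interest | Payment | End bal
1 | $8,013.81 | $176.30 | $2,893.77 | $5,296.34
2 | $5,296.34 | $176.30 | $2,893.77 | $2,578.87
3 | $2,578.87 | $176.30 | $2,755.17 | $0.00
Total interest: $176.30 + $176.30 + $176.30 = $528.90

$528.90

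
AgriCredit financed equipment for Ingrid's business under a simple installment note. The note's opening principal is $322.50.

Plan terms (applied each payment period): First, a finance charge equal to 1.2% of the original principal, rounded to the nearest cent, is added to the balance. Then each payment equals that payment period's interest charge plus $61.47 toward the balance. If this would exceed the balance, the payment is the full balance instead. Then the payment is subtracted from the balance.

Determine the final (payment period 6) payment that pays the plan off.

Payment period 1: opening $322.50; interest $3.87 → $326.37; payment $65.34; balance $261.03
Payment period 2: opening $261.03; interest $3.87 → $264.90; payment $65.34; balance $199.56
Payment period 3: opening $199.56; interest $3.87 → $203.43; payment $65.34; balance $138.09
Payment period 4: opening $138.09; interest $3.87 → $141.96; payment $65.34; balance $76.62
Payment period 5: opening $76.62; interest $3.87 → $80.49; payment $65.34; balance $15.15
Payment period 6: opening $15.15; interest $3.87 → $19.02; payment $19.02; balance $0.00

$19.02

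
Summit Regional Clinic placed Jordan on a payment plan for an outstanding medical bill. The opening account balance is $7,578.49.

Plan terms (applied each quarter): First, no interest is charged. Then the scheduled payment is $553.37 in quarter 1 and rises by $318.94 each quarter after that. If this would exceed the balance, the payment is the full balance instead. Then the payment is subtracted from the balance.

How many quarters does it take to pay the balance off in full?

Quarter 1: $7,578.49 − $553.37 → $7,025.12
Quarter 2: $7,025.12 − $872.31 → $6,152.81
Quarter 3: $6,152.81 − $1,191.25 → $4,961.56
Quarter 4: $4,961.56 − $1,510.19 → $3,451.37
Quarter 5: $3,451.37 − $1,829.13 → $1,622.24
Quarter 6: $1,622.24 − $1,622.24 → $0.00
Balance reaches $0.00 in quarter 6.

6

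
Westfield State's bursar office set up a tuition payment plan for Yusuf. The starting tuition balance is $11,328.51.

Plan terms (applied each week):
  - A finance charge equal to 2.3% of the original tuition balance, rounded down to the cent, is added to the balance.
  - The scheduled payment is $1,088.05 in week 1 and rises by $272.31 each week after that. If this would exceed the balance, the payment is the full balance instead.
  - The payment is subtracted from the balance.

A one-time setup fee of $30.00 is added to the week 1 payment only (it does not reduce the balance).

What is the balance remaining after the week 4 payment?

Week 1: opening $11,328.51; interest $260.55 → $11,589.06; payment $1,088.05 (+ $30.00 fee); balance $10,501.01
Week 2: opening $10,501.01; interest $260.55 → $10,761.56; payment $1,360.36; balance $9,401.20
Week 3: opening $9,401.20; interest $260.55 → $9,661.75; payment $1,632.67; balance $8,029.08
Week 4: opening $8,029.08; interest $260.55 → $8,289.63; payment $1,904.98; balance $6,384.65

$6,384.65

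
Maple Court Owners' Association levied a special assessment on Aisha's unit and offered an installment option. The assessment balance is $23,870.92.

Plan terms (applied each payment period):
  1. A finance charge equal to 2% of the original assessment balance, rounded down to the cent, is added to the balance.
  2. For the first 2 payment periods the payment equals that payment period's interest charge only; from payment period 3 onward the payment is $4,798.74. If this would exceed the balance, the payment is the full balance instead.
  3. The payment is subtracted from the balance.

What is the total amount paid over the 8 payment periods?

Payment period 1: opening $23,870.92; interest $477.41 → $24,348.33; payment $477.41; balance $23,870.92
Payment period 2: opening $23,870.92; interest $477.41 → $24,348.33; payment $477.41; balance $23,870.92
Payment period 3: opening $23,870.92; interest $477.41 → $24,348.33; payment $4,798.74; balance $19,549.59
Payment period 4: opening $19,549.59; interest $477.41 → $20,027.00; payment $4,798.74; balance $15,228.26
Payment period 5: opening $15,228.26; interest $477.41 → $15,705.67; payment $4,798.74; balance $10,906.93
Payment period 6: opening $10,906.93; interest $477.41 → $11,384.34; payment $4,798.74; balance $6,585.60
Payment period 7: opening $6,585.60; interest $477.41 → $7,063.01; payment $4,798.74; balance $2,264.27
Payment period 8: opening $2,264.27; interest $477.41 → $2,741.68; payment $2,741.68; balance $0.00
Total paid: $27,690.20

$27,690.20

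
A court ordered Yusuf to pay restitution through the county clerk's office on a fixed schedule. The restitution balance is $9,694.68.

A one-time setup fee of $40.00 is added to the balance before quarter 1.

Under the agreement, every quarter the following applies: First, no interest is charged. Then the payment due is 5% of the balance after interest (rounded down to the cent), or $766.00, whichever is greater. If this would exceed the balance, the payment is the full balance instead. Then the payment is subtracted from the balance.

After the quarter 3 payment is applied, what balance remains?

# | Opening | Payment | End bal
1 | $9,734.68 | $766.00 | $8,968.68
2 | $8,968.68 | $766.00 | $8,202.68
3 | $8,202.68 | $766.00 | $7,436.68

$7,436.68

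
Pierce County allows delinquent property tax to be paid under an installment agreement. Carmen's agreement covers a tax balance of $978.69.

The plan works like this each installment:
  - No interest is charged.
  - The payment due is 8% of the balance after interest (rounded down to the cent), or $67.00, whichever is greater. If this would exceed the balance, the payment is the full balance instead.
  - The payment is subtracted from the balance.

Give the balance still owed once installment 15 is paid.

$0.00

# | Opening | Payment | End bal
1 | $978.69 | $78.29 | $900.40
2 | $900.40 | $72.03 | $828.37
3 | $828.37 | $67.00 | $761.37
4 | $761.37 | $67.00 | $694.37
5 | $694.37 | $67.00 | $627.37
6 | $627.37 | $67.00 | $560.37
7 | $560.37 | $67.00 | $493.37
8 | $493.37 | $67.00 | $426.37
9 | $426.37 | $67.00 | $359.37
10 | $359.37 | $67.00 | $292.37
11 | $292.37 | $67.00 | $225.37
12 | $225.37 | $67.00 | $158.37
13 | $158.37 | $67.00 | $91.37
14 | $91.37 | $67.00 | $24.37
15 | $24.37 | $24.37 | $0.00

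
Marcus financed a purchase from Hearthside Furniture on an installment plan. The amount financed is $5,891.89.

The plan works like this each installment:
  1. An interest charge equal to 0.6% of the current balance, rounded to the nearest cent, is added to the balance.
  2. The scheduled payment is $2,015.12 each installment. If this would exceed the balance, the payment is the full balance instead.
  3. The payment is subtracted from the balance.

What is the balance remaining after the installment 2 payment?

$1,920.47

# | Opening | Interest | Payment | End bal
1 | $5,891.89 | $35.35 | $2,015.12 | $3,912.12
2 | $3,912.12 | $23.47 | $2,015.12 | $1,920.47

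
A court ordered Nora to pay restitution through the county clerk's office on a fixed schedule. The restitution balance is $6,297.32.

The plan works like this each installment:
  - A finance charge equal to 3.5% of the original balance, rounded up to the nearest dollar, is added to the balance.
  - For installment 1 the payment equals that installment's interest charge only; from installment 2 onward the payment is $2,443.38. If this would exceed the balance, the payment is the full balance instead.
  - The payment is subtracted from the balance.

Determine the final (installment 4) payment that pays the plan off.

Installment 1: $6,297.32 +$221.00 interest = $6,518.32; pay $221.00 → $6,297.32
Installment 2: $6,297.32 +$221.00 interest = $6,518.32; pay $2,443.38 → $4,074.94
Installment 3: $4,074.94 +$221.00 interest = $4,295.94; pay $2,443.38 → $1,852.56
Installment 4: $1,852.56 +$221.00 interest = $2,073.56; pay $2,073.56 → $0.00

$2,073.56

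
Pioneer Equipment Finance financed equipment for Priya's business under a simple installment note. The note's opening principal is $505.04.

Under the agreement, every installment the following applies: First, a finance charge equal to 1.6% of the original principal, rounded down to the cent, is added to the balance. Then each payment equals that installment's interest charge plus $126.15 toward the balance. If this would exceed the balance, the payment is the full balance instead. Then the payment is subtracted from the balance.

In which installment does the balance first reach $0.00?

Installment 1: opening $505.04; interest $8.08 → $513.12; payment $134.23; balance $378.89
Installment 2: opening $378.89; interest $8.08 → $386.97; payment $134.23; balance $252.74
Installment 3: opening $252.74; interest $8.08 → $260.82; payment $134.23; balance $126.59
Installment 4: opening $126.59; interest $8.08 → $134.67; payment $134.23; balance $0.44
Installment 5: opening $0.44; interest $8.08 → $8.52; payment $8.52; balance $0.00
Balance reaches $0.00 in installment 5.

5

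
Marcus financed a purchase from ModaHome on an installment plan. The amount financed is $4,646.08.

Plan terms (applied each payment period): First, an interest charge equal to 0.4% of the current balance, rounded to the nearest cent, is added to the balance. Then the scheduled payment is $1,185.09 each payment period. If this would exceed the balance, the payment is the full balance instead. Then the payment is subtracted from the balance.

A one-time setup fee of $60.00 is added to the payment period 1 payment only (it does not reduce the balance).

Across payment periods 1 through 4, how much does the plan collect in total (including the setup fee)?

Payment period 1: $4,646.08 +$18.58 interest = $4,664.66; pay $1,185.09 (+ $60.00 fee) → $3,479.57
Payment period 2: $3,479.57 +$13.92 interest = $3,493.49; pay $1,185.09 → $2,308.40
Payment period 3: $2,308.40 +$9.23 interest = $2,317.63; pay $1,185.09 → $1,132.54
Payment period 4: $1,132.54 +$4.53 interest = $1,137.07; pay $1,137.07 → $0.00
Total paid: $4,752.34

$4,752.34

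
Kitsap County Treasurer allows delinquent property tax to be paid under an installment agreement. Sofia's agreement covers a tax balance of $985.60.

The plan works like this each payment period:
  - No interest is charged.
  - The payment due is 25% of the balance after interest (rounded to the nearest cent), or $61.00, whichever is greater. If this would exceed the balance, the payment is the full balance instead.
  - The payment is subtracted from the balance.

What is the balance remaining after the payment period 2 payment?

$554.40

Payment period 1: $985.60 − $246.40 → $739.20
Payment period 2: $739.20 − $184.80 → $554.40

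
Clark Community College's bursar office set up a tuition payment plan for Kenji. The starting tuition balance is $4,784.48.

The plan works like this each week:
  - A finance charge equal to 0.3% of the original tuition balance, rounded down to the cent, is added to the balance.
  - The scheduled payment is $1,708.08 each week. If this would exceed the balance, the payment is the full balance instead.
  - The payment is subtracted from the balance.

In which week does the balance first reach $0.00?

# | Opening | Interest | Payment | End bal
1 | $4,784.48 | $14.35 | $1,708.08 | $3,090.75
2 | $3,090.75 | $14.35 | $1,708.08 | $1,397.02
3 | $1,397.02 | $14.35 | $1,411.37 | $0.00
Balance reaches $0.00 in week 3.

3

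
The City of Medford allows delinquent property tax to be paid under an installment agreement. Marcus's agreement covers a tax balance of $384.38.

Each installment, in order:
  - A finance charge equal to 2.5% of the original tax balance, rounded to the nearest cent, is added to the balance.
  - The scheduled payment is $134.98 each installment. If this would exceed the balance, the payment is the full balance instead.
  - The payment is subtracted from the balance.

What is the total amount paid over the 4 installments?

# | Opening | Interest | Payment | End bal
1 | $384.38 | $9.61 | $134.98 | $259.01
2 | $259.01 | $9.61 | $134.98 | $133.64
3 | $133.64 | $9.61 | $134.98 | $8.27
4 | $8.27 | $9.61 | $17.88 | $0.00
Total paid: $422.82

$422.82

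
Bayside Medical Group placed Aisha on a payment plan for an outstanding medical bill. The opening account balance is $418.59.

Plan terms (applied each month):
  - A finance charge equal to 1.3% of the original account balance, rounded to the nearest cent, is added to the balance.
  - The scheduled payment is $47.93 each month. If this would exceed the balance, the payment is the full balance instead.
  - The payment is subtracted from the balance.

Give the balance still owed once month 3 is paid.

$291.12

Month 1: opening $418.59; interest $5.44 → $424.03; payment $47.93; balance $376.10
Month 2: opening $376.10; interest $5.44 → $381.54; payment $47.93; balance $333.61
Month 3: opening $333.61; interest $5.44 → $339.05; payment $47.93; balance $291.12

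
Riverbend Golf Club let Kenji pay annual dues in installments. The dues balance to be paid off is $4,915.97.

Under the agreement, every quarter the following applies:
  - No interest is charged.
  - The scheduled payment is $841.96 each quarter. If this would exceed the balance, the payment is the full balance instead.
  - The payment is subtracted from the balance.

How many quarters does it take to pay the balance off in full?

Quarter 1: $4,915.97 − $841.96 → $4,074.01
Quarter 2: $4,074.01 − $841.96 → $3,232.05
Quarter 3: $3,232.05 − $841.96 → $2,390.09
Quarter 4: $2,390.09 − $841.96 → $1,548.13
Quarter 5: $1,548.13 − $841.96 → $706.17
Quarter 6: $706.17 − $706.17 → $0.00
Balance reaches $0.00 in quarter 6.

6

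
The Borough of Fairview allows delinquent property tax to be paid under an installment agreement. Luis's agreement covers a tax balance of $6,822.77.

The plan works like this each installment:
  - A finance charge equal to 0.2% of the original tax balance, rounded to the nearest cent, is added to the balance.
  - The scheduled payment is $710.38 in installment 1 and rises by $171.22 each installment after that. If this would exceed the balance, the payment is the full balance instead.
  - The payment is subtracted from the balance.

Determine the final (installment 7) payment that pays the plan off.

Installment 1: $6,822.77 +$13.65 interest = $6,836.42; pay $710.38 → $6,126.04
Installment 2: $6,126.04 +$13.65 interest = $6,139.69; pay $881.60 → $5,258.09
Installment 3: $5,258.09 +$13.65 interest = $5,271.74; pay $1,052.82 → $4,218.92
Installment 4: $4,218.92 +$13.65 interest = $4,232.57; pay $1,224.04 → $3,008.53
Installment 5: $3,008.53 +$13.65 interest = $3,022.18; pay $1,395.26 → $1,626.92
Installment 6: $1,626.92 +$13.65 interest = $1,640.57; pay $1,566.48 → $74.09
Installment 7: $74.09 +$13.65 interest = $87.74; pay $87.74 → $0.00

$87.74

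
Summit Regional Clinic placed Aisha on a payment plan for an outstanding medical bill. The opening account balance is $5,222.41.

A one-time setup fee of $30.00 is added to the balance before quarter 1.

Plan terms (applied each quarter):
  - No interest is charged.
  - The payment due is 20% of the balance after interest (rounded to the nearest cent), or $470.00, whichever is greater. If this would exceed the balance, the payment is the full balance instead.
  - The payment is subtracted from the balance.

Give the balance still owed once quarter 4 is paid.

Quarter 1: $5,252.41 − $1,050.48 → $4,201.93
Quarter 2: $4,201.93 − $840.39 → $3,361.54
Quarter 3: $3,361.54 − $672.31 → $2,689.23
Quarter 4: $2,689.23 − $537.85 → $2,151.38

$2,151.38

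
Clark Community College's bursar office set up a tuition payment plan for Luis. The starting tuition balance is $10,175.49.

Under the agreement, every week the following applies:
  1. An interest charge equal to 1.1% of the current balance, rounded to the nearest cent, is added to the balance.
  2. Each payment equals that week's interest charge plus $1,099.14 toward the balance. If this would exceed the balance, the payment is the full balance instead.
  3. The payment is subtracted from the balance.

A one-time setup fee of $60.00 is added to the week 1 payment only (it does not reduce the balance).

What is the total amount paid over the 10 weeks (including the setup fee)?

$10,810.74

Week 1: $10,175.49 +$111.93 interest = $10,287.42; pay $1,211.07 (+ $60.00 fee) → $9,076.35
Week 2: $9,076.35 +$99.84 interest = $9,176.19; pay $1,198.98 → $7,977.21
Week 3: $7,977.21 +$87.75 interest = $8,064.96; pay $1,186.89 → $6,878.07
Week 4: $6,878.07 +$75.66 interest = $6,953.73; pay $1,174.80 → $5,778.93
Week 5: $5,778.93 +$63.57 interest = $5,842.50; pay $1,162.71 → $4,679.79
Week 6: $4,679.79 +$51.48 interest = $4,731.27; pay $1,150.62 → $3,580.65
Week 7: $3,580.65 +$39.39 interest = $3,620.04; pay $1,138.53 → $2,481.51
Week 8: $2,481.51 +$27.30 interest = $2,508.81; pay $1,126.44 → $1,382.37
Week 9: $1,382.37 +$15.21 interest = $1,397.58; pay $1,114.35 → $283.23
Week 10: $283.23 +$3.12 interest = $286.35; pay $286.35 → $0.00
Total paid: $10,810.74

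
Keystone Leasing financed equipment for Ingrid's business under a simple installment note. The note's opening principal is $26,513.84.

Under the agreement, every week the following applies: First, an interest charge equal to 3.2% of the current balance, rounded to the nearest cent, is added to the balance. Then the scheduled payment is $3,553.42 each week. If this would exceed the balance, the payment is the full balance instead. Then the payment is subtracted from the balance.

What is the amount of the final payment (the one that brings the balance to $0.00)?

$2,362.12

Week 1: opening $26,513.84; interest $848.44 → $27,362.28; payment $3,553.42; balance $23,808.86
Week 2: opening $23,808.86; interest $761.88 → $24,570.74; payment $3,553.42; balance $21,017.32
Week 3: opening $21,017.32; interest $672.55 → $21,689.87; payment $3,553.42; balance $18,136.45
Week 4: opening $18,136.45; interest $580.37 → $18,716.82; payment $3,553.42; balance $15,163.40
Week 5: opening $15,163.40; interest $485.23 → $15,648.63; payment $3,553.42; balance $12,095.21
Week 6: opening $12,095.21; interest $387.05 → $12,482.26; payment $3,553.42; balance $8,928.84
Week 7: opening $8,928.84; interest $285.72 → $9,214.56; payment $3,553.42; balance $5,661.14
Week 8: opening $5,661.14; interest $181.16 → $5,842.30; payment $3,553.42; balance $2,288.88
Week 9: opening $2,288.88; interest $73.24 → $2,362.12; payment $2,362.12; balance $0.00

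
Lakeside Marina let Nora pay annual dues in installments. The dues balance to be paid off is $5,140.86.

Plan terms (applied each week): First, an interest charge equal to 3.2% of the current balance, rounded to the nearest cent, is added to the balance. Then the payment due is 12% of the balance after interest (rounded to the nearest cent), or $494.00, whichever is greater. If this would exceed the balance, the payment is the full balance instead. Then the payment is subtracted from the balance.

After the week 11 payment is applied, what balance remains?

Week 1: opening $5,140.86; interest $164.51 → $5,305.37; payment $636.64; balance $4,668.73
Week 2: opening $4,668.73; interest $149.40 → $4,818.13; payment $578.18; balance $4,239.95
Week 3: opening $4,239.95; interest $135.68 → $4,375.63; payment $525.08; balance $3,850.55
Week 4: opening $3,850.55; interest $123.22 → $3,973.77; payment $494.00; balance $3,479.77
Week 5: opening $3,479.77; interest $111.35 → $3,591.12; payment $494.00; balance $3,097.12
Week 6: opening $3,097.12; interest $99.11 → $3,196.23; payment $494.00; balance $2,702.23
Week 7: opening $2,702.23; interest $86.47 → $2,788.70; payment $494.00; balance $2,294.70
Week 8: opening $2,294.70; interest $73.43 → $2,368.13; payment $494.00; balance $1,874.13
Week 9: opening $1,874.13; interest $59.97 → $1,934.10; payment $494.00; balance $1,440.10
Week 10: opening $1,440.10; interest $46.08 → $1,486.18; payment $494.00; balance $992.18
Week 11: opening $992.18; interest $31.75 → $1,023.93; payment $494.00; balance $529.93

$529.93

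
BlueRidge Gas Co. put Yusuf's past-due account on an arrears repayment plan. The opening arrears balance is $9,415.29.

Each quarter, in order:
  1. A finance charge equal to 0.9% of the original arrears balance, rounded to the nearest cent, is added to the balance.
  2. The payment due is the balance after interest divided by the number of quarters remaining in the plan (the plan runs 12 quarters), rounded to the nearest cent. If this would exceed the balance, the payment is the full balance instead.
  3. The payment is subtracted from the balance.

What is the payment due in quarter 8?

$871.03

Quarter 1: $9,415.29 +$84.74 interest = $9,500.03; pay $791.67 → $8,708.36
Quarter 2: $8,708.36 +$84.74 interest = $8,793.10; pay $799.37 → $7,993.73
Quarter 3: $7,993.73 +$84.74 interest = $8,078.47; pay $807.85 → $7,270.62
Quarter 4: $7,270.62 +$84.74 interest = $7,355.36; pay $817.26 → $6,538.10
Quarter 5: $6,538.10 +$84.74 interest = $6,622.84; pay $827.86 → $5,794.98
Quarter 6: $5,794.98 +$84.74 interest = $5,879.72; pay $839.96 → $5,039.76
Quarter 7: $5,039.76 +$84.74 interest = $5,124.50; pay $854.08 → $4,270.42
Quarter 8: $4,270.42 +$84.74 interest = $4,355.16; pay $871.03 → $3,484.13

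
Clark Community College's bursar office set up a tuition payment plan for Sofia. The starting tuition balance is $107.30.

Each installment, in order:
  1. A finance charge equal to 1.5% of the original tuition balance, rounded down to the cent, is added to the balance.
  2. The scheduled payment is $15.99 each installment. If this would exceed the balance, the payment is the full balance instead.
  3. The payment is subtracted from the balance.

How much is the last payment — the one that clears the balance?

Installment 1: opening $107.30; interest $1.60 → $108.90; payment $15.99; balance $92.91
Installment 2: opening $92.91; interest $1.60 → $94.51; payment $15.99; balance $78.52
Installment 3: opening $78.52; interest $1.60 → $80.12; payment $15.99; balance $64.13
Installment 4: opening $64.13; interest $1.60 → $65.73; payment $15.99; balance $49.74
Installment 5: opening $49.74; interest $1.60 → $51.34; payment $15.99; balance $35.35
Installment 6: opening $35.35; interest $1.60 → $36.95; payment $15.99; balance $20.96
Installment 7: opening $20.96; interest $1.60 → $22.56; payment $15.99; balance $6.57
Installment 8: opening $6.57; interest $1.60 → $8.17; payment $8.17; balance $0.00

$8.17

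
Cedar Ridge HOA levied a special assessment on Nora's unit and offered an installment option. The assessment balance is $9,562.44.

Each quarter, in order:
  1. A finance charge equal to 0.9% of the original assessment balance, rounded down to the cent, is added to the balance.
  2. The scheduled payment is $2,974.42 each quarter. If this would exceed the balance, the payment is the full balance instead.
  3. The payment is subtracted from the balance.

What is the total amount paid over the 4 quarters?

Quarter 1: opening $9,562.44; interest $86.06 → $9,648.50; payment $2,974.42; balance $6,674.08
Quarter 2: opening $6,674.08; interest $86.06 → $6,760.14; payment $2,974.42; balance $3,785.72
Quarter 3: opening $3,785.72; interest $86.06 → $3,871.78; payment $2,974.42; balance $897.36
Quarter 4: opening $897.36; interest $86.06 → $983.42; payment $983.42; balance $0.00
Total paid: $9,906.68

$9,906.68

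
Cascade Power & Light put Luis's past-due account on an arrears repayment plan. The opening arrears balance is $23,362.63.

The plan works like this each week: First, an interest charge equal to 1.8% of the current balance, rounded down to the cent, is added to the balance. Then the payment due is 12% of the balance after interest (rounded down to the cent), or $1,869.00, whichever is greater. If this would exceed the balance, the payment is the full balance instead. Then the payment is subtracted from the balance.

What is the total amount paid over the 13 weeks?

Week 1: opening $23,362.63; interest $420.52 → $23,783.15; payment $2,853.97; balance $20,929.18
Week 2: opening $20,929.18; interest $376.72 → $21,305.90; payment $2,556.70; balance $18,749.20
Week 3: opening $18,749.20; interest $337.48 → $19,086.68; payment $2,290.40; balance $16,796.28
Week 4: opening $16,796.28; interest $302.33 → $17,098.61; payment $2,051.83; balance $15,046.78
Week 5: opening $15,046.78; interest $270.84 → $15,317.62; payment $1,869.00; balance $13,448.62
Week 6: opening $13,448.62; interest $242.07 → $13,690.69; payment $1,869.00; balance $11,821.69
Week 7: opening $11,821.69; interest $212.79 → $12,034.48; payment $1,869.00; balance $10,165.48
Week 8: opening $10,165.48; interest $182.97 → $10,348.45; payment $1,869.00; balance $8,479.45
Week 9: opening $8,479.45; interest $152.63 → $8,632.08; payment $1,869.00; balance $6,763.08
Week 10: opening $6,763.08; interest $121.73 → $6,884.81; payment $1,869.00; balance $5,015.81
Week 11: opening $5,015.81; interest $90.28 → $5,106.09; payment $1,869.00; balance $3,237.09
Week 12: opening $3,237.09; interest $58.26 → $3,295.35; payment $1,869.00; balance $1,426.35
Week 13: opening $1,426.35; interest $25.67 → $1,452.02; payment $1,452.02; balance $0.00
Total paid: $26,156.92

$26,156.92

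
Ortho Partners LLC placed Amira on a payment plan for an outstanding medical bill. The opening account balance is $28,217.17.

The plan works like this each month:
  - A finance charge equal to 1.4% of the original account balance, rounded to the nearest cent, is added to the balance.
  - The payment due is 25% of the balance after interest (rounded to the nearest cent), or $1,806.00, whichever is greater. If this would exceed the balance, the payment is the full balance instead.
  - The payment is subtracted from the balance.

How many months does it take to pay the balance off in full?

Month 1: $28,217.17 +$395.04 interest = $28,612.21; pay $7,153.05 → $21,459.16
Month 2: $21,459.16 +$395.04 interest = $21,854.20; pay $5,463.55 → $16,390.65
Month 3: $16,390.65 +$395.04 interest = $16,785.69; pay $4,196.42 → $12,589.27
Month 4: $12,589.27 +$395.04 interest = $12,984.31; pay $3,246.08 → $9,738.23
Month 5: $9,738.23 +$395.04 interest = $10,133.27; pay $2,533.32 → $7,599.95
Month 6: $7,599.95 +$395.04 interest = $7,994.99; pay $1,998.75 → $5,996.24
Month 7: $5,996.24 +$395.04 interest = $6,391.28; pay $1,806.00 → $4,585.28
Month 8: $4,585.28 +$395.04 interest = $4,980.32; pay $1,806.00 → $3,174.32
Month 9: $3,174.32 +$395.04 interest = $3,569.36; pay $1,806.00 → $1,763.36
Month 10: $1,763.36 +$395.04 interest = $2,158.40; pay $1,806.00 → $352.40
Month 11: $352.40 +$395.04 interest = $747.44; pay $747.44 → $0.00
Balance reaches $0.00 in month 11.

11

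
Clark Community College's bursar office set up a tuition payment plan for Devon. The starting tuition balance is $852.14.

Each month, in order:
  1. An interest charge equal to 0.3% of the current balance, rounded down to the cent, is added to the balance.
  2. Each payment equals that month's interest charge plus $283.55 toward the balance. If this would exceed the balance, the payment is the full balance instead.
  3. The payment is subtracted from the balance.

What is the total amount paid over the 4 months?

Month 1: opening $852.14; interest $2.55 → $854.69; payment $286.10; balance $568.59
Month 2: opening $568.59; interest $1.70 → $570.29; payment $285.25; balance $285.04
Month 3: opening $285.04; interest $0.85 → $285.89; payment $284.40; balance $1.49
Month 4: opening $1.49; interest $0.00 → $1.49; payment $1.49; balance $0.00
Total paid: $857.24

$857.24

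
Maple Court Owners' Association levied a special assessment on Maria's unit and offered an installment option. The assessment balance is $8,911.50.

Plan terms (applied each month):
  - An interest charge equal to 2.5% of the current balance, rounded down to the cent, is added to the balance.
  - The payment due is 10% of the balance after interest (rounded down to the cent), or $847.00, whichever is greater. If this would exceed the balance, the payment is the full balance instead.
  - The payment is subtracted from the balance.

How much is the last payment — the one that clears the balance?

# | Opening | Interest | Payment | End bal
1 | $8,911.50 | $222.78 | $913.42 | $8,220.86
2 | $8,220.86 | $205.52 | $847.00 | $7,579.38
3 | $7,579.38 | $189.48 | $847.00 | $6,921.86
4 | $6,921.86 | $173.04 | $847.00 | $6,247.90
5 | $6,247.90 | $156.19 | $847.00 | $5,557.09
6 | $5,557.09 | $138.92 | $847.00 | $4,849.01
7 | $4,849.01 | $121.22 | $847.00 | $4,123.23
8 | $4,123.23 | $103.08 | $847.00 | $3,379.31
9 | $3,379.31 | $84.48 | $847.00 | $2,616.79
10 | $2,616.79 | $65.41 | $847.00 | $1,835.20
11 | $1,835.20 | $45.88 | $847.00 | $1,034.08
12 | $1,034.08 | $25.85 | $847.00 | $212.93
13 | $212.93 | $5.32 | $218.25 | $0.00

$218.25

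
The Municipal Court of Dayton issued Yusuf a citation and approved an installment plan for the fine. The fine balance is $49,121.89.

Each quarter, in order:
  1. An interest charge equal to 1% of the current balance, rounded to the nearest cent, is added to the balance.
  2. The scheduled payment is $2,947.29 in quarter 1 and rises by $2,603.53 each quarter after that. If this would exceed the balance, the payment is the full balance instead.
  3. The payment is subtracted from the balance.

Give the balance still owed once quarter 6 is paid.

# | Opening | Interest | Payment | End bal
1 | $49,121.89 | $491.22 | $2,947.29 | $46,665.82
2 | $46,665.82 | $466.66 | $5,550.82 | $41,581.66
3 | $41,581.66 | $415.82 | $8,154.35 | $33,843.13
4 | $33,843.13 | $338.43 | $10,757.88 | $23,423.68
5 | $23,423.68 | $234.24 | $13,361.41 | $10,296.51
6 | $10,296.51 | $102.97 | $10,399.48 | $0.00

$0.00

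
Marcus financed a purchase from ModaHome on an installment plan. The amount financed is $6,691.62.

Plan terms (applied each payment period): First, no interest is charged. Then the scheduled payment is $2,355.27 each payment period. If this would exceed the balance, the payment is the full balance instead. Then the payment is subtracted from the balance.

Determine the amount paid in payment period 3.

Payment period 1: $6,691.62 − $2,355.27 → $4,336.35
Payment period 2: $4,336.35 − $2,355.27 → $1,981.08
Payment period 3: $1,981.08 − $1,981.08 → $0.00

$1,981.08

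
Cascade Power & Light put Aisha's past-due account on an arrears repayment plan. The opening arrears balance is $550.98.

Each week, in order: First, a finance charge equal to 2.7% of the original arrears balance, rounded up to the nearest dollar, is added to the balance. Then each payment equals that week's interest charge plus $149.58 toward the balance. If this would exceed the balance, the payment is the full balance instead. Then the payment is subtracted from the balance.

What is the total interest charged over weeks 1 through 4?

Week 1: opening $550.98; interest $15.00 → $565.98; payment $164.58; balance $401.40
Week 2: opening $401.40; interest $15.00 → $416.40; payment $164.58; balance $251.82
Week 3: opening $251.82; interest $15.00 → $266.82; payment $164.58; balance $102.24
Week 4: opening $102.24; interest $15.00 → $117.24; payment $117.24; balance $0.00
Total interest: $15.00 + $15.00 + $15.00 + $15.00 = $60.00

$60.00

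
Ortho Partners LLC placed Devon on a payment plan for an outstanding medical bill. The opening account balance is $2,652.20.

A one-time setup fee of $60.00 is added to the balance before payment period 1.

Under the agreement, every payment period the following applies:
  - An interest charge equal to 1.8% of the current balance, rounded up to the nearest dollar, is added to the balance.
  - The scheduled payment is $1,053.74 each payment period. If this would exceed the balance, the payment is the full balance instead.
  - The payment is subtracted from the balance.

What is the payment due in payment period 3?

Payment period 1: $2,712.20 +$49.00 interest = $2,761.20; pay $1,053.74 → $1,707.46
Payment period 2: $1,707.46 +$31.00 interest = $1,738.46; pay $1,053.74 → $684.72
Payment period 3: $684.72 +$13.00 interest = $697.72; pay $697.72 → $0.00

$697.72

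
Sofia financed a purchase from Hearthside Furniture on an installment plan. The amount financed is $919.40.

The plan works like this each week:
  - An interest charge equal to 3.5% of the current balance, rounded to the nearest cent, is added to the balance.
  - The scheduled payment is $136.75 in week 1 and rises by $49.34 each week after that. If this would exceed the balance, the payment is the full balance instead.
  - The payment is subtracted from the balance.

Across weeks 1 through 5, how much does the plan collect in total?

$1,024.82

# | Opening | Interest | Payment | End bal
1 | $919.40 | $32.18 | $136.75 | $814.83
2 | $814.83 | $28.52 | $186.09 | $657.26
3 | $657.26 | $23.00 | $235.43 | $444.83
4 | $444.83 | $15.57 | $284.77 | $175.63
5 | $175.63 | $6.15 | $181.78 | $0.00
Total paid: $1,024.82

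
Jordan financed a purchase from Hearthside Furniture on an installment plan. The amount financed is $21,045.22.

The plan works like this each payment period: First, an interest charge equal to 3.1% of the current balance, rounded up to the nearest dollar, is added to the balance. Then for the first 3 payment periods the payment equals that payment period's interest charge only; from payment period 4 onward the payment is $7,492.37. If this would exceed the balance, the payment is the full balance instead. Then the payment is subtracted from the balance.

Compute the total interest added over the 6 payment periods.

Payment period 1: opening $21,045.22; interest $653.00 → $21,698.22; payment $653.00; balance $21,045.22
Payment period 2: opening $21,045.22; interest $653.00 → $21,698.22; payment $653.00; balance $21,045.22
Payment period 3: opening $21,045.22; interest $653.00 → $21,698.22; payment $653.00; balance $21,045.22
Payment period 4: opening $21,045.22; interest $653.00 → $21,698.22; payment $7,492.37; balance $14,205.85
Payment period 5: opening $14,205.85; interest $441.00 → $14,646.85; payment $7,492.37; balance $7,154.48
Payment period 6: opening $7,154.48; interest $222.00 → $7,376.48; payment $7,376.48; balance $0.00
Total interest: $653.00 + $653.00 + $653.00 + $653.00 + $441.00 + $222.00 = $3,275.00

$3,275.00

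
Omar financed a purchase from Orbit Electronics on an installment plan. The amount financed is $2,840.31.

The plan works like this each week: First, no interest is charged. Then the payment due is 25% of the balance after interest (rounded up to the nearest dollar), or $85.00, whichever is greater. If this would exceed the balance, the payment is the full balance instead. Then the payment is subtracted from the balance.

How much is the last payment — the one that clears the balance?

Week 1: opening $2,840.31; payment $711.00; balance $2,129.31
Week 2: opening $2,129.31; payment $533.00; balance $1,596.31
Week 3: opening $1,596.31; payment $400.00; balance $1,196.31
Week 4: opening $1,196.31; payment $300.00; balance $896.31
Week 5: opening $896.31; payment $225.00; balance $671.31
Week 6: opening $671.31; payment $168.00; balance $503.31
Week 7: opening $503.31; payment $126.00; balance $377.31
Week 8: opening $377.31; payment $95.00; balance $282.31
Week 9: opening $282.31; payment $85.00; balance $197.31
Week 10: opening $197.31; payment $85.00; balance $112.31
Week 11: opening $112.31; payment $85.00; balance $27.31
Week 12: opening $27.31; payment $27.31; balance $0.00

$27.31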